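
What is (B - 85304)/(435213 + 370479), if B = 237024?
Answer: 37930/201423 ≈ 0.18831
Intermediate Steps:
(B - 85304)/(435213 + 370479) = (237024 - 85304)/(435213 + 370479) = 151720/805692 = 151720*(1/805692) = 37930/201423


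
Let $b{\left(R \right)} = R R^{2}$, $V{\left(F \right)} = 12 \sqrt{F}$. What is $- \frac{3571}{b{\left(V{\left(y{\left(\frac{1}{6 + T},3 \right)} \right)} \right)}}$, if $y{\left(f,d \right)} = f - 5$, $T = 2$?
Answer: $- \frac{3571 i \sqrt{78}}{164268} \approx - 0.19199 i$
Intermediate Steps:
$y{\left(f,d \right)} = -5 + f$
$b{\left(R \right)} = R^{3}$
$- \frac{3571}{b{\left(V{\left(y{\left(\frac{1}{6 + T},3 \right)} \right)} \right)}} = - \frac{3571}{\left(12 \sqrt{-5 + \frac{1}{6 + 2}}\right)^{3}} = - \frac{3571}{\left(12 \sqrt{-5 + \frac{1}{8}}\right)^{3}} = - \frac{3571}{\left(12 \sqrt{- \frac{39}{8}}\right)^{3}} = - \frac{3571}{\left(12 \frac{i \sqrt{78}}{4}\right)^{3}} = - \frac{3571}{\left(3 i \sqrt{78}\right)^{3}} = - \frac{3571}{\left(-2106\right) i \sqrt{78}} = - 3571 \frac{i \sqrt{78}}{164268} = - \frac{3571 i \sqrt{78}}{164268}$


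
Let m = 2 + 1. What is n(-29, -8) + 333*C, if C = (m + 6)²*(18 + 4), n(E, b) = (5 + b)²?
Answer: 593415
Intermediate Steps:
m = 3
C = 1782 (C = (3 + 6)²*(18 + 4) = 9²*22 = 81*22 = 1782)
n(-29, -8) + 333*C = (5 - 8)² + 333*1782 = (-3)² + 593406 = 9 + 593406 = 593415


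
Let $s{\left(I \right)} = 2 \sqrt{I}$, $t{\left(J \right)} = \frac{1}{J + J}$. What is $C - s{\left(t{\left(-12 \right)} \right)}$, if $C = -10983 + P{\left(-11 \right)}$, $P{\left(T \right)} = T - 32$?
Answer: $-11026 - \frac{i \sqrt{6}}{6} \approx -11026.0 - 0.40825 i$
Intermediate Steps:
$t{\left(J \right)} = \frac{1}{2 J}$
$P{\left(T \right)} = -32 + T$
$C = -11026$ ($C = -10983 - 43 = -11026$)
$C - s{\left(t{\left(-12 \right)} \right)} = -11026 - 2 \sqrt{\frac{1}{2 \left(-12\right)}} = -11026 - 2 \sqrt{\frac{1}{2} \left(- \frac{1}{12}\right)} = -11026 - 2 \sqrt{- \frac{1}{24}} = -11026 - 2 \frac{i \sqrt{6}}{12} = -11026 - \frac{i \sqrt{6}}{6}$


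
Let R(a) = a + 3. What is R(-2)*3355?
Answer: 3355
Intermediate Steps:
R(a) = 3 + a
R(-2)*3355 = (3 - 2)*3355 = 1*3355 = 3355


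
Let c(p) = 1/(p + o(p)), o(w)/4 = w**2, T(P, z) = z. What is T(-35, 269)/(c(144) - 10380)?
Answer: -22350672/862453439 ≈ -0.025915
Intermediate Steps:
o(w) = 4*w**2
c(p) = 1/(p + 4*p**2)
T(-35, 269)/(c(144) - 10380) = 269/(1/(144*(1 + 4*144)) - 10380) = 269/(1/(144*(1 + 576)) - 10380) = 269/((1/144)/577 - 10380) = 269/((1/144)*(1/577) - 10380) = 269/(1/83088 - 10380) = 269/(-862453439/83088) = 269*(-83088/862453439) = -22350672/862453439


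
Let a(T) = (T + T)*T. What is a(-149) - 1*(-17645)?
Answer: 62047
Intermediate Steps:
a(T) = 2*T² (a(T) = (2*T)*T = 2*T²)
a(-149) - 1*(-17645) = 2*(-149)² - 1*(-17645) = 2*22201 + 17645 = 44402 + 17645 = 62047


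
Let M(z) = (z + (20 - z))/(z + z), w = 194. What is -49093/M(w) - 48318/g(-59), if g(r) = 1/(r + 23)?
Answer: 3935219/5 ≈ 7.8704e+5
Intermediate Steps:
M(z) = 10/z (M(z) = 20/((2*z)) = 20*(1/(2*z)) = 10/z)
g(r) = 1/(23 + r)
-49093/M(w) - 48318/g(-59) = -49093/(10/194) - 48318/(1/(23 - 59)) = -49093/(10*(1/194)) - 48318/(1/(-36)) = -49093/5/97 - 48318/(-1/36) = -49093*97/5 - 48318*(-36) = -4762021/5 + 1739448 = 3935219/5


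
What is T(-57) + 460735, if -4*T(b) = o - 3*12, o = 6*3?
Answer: 921479/2 ≈ 4.6074e+5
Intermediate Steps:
o = 18
T(b) = 9/2 (T(b) = -(18 - 3*12)/4 = -(18 - 36)/4 = -¼*(-18) = 9/2)
T(-57) + 460735 = 9/2 + 460735 = 921479/2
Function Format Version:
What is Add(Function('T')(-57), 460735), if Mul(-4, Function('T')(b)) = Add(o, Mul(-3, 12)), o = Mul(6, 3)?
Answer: Rational(921479, 2) ≈ 4.6074e+5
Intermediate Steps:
o = 18
Function('T')(b) = Rational(9, 2) (Function('T')(b) = Mul(Rational(-1, 4), Add(18, Mul(-3, 12))) = Mul(Rational(-1, 4), Add(18, -36)) = Mul(Rational(-1, 4), -18) = Rational(9, 2))
Add(Function('T')(-57), 460735) = Add(Rational(9, 2), 460735) = Rational(921479, 2)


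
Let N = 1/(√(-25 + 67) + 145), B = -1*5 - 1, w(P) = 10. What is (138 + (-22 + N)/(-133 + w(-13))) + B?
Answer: 113713823/860303 + √42/2580909 ≈ 132.18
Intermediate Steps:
B = -6 (B = -5 - 1 = -6)
N = 1/(145 + √42) (N = 1/(√42 + 145) = 1/(145 + √42) ≈ 0.0066015)
(138 + (-22 + N)/(-133 + w(-13))) + B = (138 + (-22 + (145/20983 - √42/20983))/(-133 + 10)) - 6 = (138 + (-461481/20983 - √42/20983)/(-123)) - 6 = (138 + (-461481/20983 - √42/20983)*(-1/123)) - 6 = (138 + (153827/860303 + √42/2580909)) - 6 = (118875641/860303 + √42/2580909) - 6 = 113713823/860303 + √42/2580909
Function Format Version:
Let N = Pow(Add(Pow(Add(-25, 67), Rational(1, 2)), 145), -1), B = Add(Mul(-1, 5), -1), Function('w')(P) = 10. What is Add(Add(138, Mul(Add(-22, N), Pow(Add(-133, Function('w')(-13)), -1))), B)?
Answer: Add(Rational(113713823, 860303), Mul(Rational(1, 2580909), Pow(42, Rational(1, 2)))) ≈ 132.18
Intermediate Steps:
B = -6 (B = Add(-5, -1) = -6)
N = Pow(Add(145, Pow(42, Rational(1, 2))), -1) (N = Pow(Add(Pow(42, Rational(1, 2)), 145), -1) = Pow(Add(145, Pow(42, Rational(1, 2))), -1) ≈ 0.0066015)
Add(Add(138, Mul(Add(-22, N), Pow(Add(-133, Function('w')(-13)), -1))), B) = Add(Add(138, Mul(Add(-22, Add(Rational(145, 20983), Mul(Rational(-1, 20983), Pow(42, Rational(1, 2))))), Pow(Add(-133, 10), -1))), -6) = Add(Add(138, Mul(Add(Rational(-461481, 20983), Mul(Rational(-1, 20983), Pow(42, Rational(1, 2)))), Pow(-123, -1))), -6) = Add(Add(138, Mul(Add(Rational(-461481, 20983), Mul(Rational(-1, 20983), Pow(42, Rational(1, 2)))), Rational(-1, 123))), -6) = Add(Add(138, Add(Rational(153827, 860303), Mul(Rational(1, 2580909), Pow(42, Rational(1, 2))))), -6) = Add(Add(Rational(118875641, 860303), Mul(Rational(1, 2580909), Pow(42, Rational(1, 2)))), -6) = Add(Rational(113713823, 860303), Mul(Rational(1, 2580909), Pow(42, Rational(1, 2))))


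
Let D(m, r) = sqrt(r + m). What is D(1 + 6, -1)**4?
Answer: 36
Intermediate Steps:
D(m, r) = sqrt(m + r)
D(1 + 6, -1)**4 = (sqrt((1 + 6) - 1))**4 = (sqrt(7 - 1))**4 = (sqrt(6))**4 = 36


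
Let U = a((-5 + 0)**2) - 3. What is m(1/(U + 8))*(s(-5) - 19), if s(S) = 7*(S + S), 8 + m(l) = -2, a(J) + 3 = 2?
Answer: 890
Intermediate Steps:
a(J) = -1 (a(J) = -3 + 2 = -1)
U = -4 (U = -1 - 3 = -4)
m(l) = -10 (m(l) = -8 - 2 = -10)
s(S) = 14*S (s(S) = 7*(2*S) = 14*S)
m(1/(U + 8))*(s(-5) - 19) = -10*(14*(-5) - 19) = -10*(-70 - 19) = -10*(-89) = 890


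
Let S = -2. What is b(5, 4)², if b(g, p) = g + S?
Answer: 9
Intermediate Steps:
b(g, p) = -2 + g (b(g, p) = g - 2 = -2 + g)
b(5, 4)² = (-2 + 5)² = 3² = 9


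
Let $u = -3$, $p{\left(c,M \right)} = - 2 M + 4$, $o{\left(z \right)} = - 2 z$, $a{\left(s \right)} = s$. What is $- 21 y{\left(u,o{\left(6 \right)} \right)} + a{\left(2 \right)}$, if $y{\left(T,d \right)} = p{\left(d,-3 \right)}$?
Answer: $-208$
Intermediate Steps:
$p{\left(c,M \right)} = 4 - 2 M$
$y{\left(T,d \right)} = 10$ ($y{\left(T,d \right)} = 4 - -6 = 4 + 6 = 10$)
$- 21 y{\left(u,o{\left(6 \right)} \right)} + a{\left(2 \right)} = \left(-21\right) 10 + 2 = -210 + 2 = -208$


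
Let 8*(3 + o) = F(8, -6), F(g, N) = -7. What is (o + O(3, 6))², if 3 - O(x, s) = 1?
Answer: 225/64 ≈ 3.5156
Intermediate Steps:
o = -31/8 (o = -3 + (⅛)*(-7) = -3 - 7/8 = -31/8 ≈ -3.8750)
O(x, s) = 2 (O(x, s) = 3 - 1*1 = 3 - 1 = 2)
(o + O(3, 6))² = (-31/8 + 2)² = (-15/8)² = 225/64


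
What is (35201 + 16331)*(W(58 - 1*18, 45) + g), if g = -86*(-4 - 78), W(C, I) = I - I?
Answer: 363403664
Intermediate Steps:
W(C, I) = 0
g = 7052 (g = -86*(-82) = 7052)
(35201 + 16331)*(W(58 - 1*18, 45) + g) = (35201 + 16331)*(0 + 7052) = 51532*7052 = 363403664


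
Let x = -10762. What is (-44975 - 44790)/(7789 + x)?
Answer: 89765/2973 ≈ 30.193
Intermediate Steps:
(-44975 - 44790)/(7789 + x) = (-44975 - 44790)/(7789 - 10762) = -89765/(-2973) = -89765*(-1/2973) = 89765/2973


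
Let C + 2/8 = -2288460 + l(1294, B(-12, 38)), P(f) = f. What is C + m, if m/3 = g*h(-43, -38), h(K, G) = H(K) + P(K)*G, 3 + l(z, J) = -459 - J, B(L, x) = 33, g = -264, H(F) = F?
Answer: -14196109/4 ≈ -3.5490e+6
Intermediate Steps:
l(z, J) = -462 - J (l(z, J) = -3 + (-459 - J) = -462 - J)
h(K, G) = K + G*K (h(K, G) = K + K*G = K + G*K)
C = -9155821/4 (C = -¼ + (-2288460 + (-462 - 1*33)) = -¼ + (-2288460 + (-462 - 33)) = -¼ + (-2288460 - 495) = -¼ - 2288955 = -9155821/4 ≈ -2.2890e+6)
m = -1260072 (m = 3*(-(-11352)*(1 - 38)) = 3*(-(-11352)*(-37)) = 3*(-264*1591) = 3*(-420024) = -1260072)
C + m = -9155821/4 - 1260072 = -14196109/4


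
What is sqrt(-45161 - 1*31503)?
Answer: 74*I*sqrt(14) ≈ 276.88*I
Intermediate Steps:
sqrt(-45161 - 1*31503) = sqrt(-45161 - 31503) = sqrt(-76664) = 74*I*sqrt(14)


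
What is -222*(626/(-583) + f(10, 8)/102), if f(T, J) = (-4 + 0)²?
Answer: 2017388/9911 ≈ 203.55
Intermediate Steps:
f(T, J) = 16 (f(T, J) = (-4)² = 16)
-222*(626/(-583) + f(10, 8)/102) = -222*(626/(-583) + 16/102) = -222*(626*(-1/583) + 16*(1/102)) = -222*(-626/583 + 8/51) = -222*(-27262/29733) = 2017388/9911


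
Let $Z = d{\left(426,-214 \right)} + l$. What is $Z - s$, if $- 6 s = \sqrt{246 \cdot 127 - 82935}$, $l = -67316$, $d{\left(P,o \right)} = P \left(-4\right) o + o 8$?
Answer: $295628 + \frac{i \sqrt{51693}}{6} \approx 2.9563 \cdot 10^{5} + 37.893 i$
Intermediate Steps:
$d{\left(P,o \right)} = 8 o - 4 P o$ ($d{\left(P,o \right)} = - 4 P o + 8 o = 8 o - 4 P o$)
$s = - \frac{i \sqrt{51693}}{6}$ ($s = - \frac{\sqrt{246 \cdot 127 - 82935}}{6} = - \frac{\sqrt{31242 - 82935}}{6} = - \frac{\sqrt{-51693}}{6} = - \frac{i \sqrt{51693}}{6} \approx - 37.893 i$)
$Z = 295628$ ($Z = 4 \left(-214\right) \left(2 - 426\right) - 67316 = 4 \left(-214\right) \left(-424\right) - 67316 = 362944 - 67316 = 295628$)
$Z - s = 295628 - - \frac{i \sqrt{51693}}{6} = 295628 + \frac{i \sqrt{51693}}{6}$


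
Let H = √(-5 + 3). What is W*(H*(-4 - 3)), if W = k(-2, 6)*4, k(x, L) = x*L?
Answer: 336*I*√2 ≈ 475.18*I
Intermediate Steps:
k(x, L) = L*x
H = I*√2 (H = √(-2) = I*√2 ≈ 1.4142*I)
W = -48 (W = (6*(-2))*4 = -12*4 = -48)
W*(H*(-4 - 3)) = -48*I*√2*(-4 - 3) = -48*I*√2*(-7) = -(-336)*I*√2 = 336*I*√2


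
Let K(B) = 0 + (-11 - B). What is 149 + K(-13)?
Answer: 151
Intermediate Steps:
K(B) = -11 - B
149 + K(-13) = 149 + (-11 - 1*(-13)) = 149 + (-11 + 13) = 149 + 2 = 151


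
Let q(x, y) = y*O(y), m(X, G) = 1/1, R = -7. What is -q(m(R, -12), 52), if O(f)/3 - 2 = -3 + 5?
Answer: -624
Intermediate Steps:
O(f) = 12 (O(f) = 6 + 3*(-3 + 5) = 6 + 3*2 = 6 + 6 = 12)
m(X, G) = 1
q(x, y) = 12*y (q(x, y) = y*12 = 12*y)
-q(m(R, -12), 52) = -12*52 = -1*624 = -624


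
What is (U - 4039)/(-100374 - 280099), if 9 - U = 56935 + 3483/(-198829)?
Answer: 12121606502/75649066117 ≈ 0.16023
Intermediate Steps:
U = -11318536171/198829 (U = 9 - (56935 + 3483/(-198829)) = 9 - (56935 + 3483*(-1/198829)) = 9 - (56935 - 3483/198829) = 9 - 1*11320325632/198829 = 9 - 11320325632/198829 = -11318536171/198829 ≈ -56926.)
(U - 4039)/(-100374 - 280099) = (-11318536171/198829 - 4039)/(-100374 - 280099) = -12121606502/198829/(-380473) = -12121606502/198829*(-1/380473) = 12121606502/75649066117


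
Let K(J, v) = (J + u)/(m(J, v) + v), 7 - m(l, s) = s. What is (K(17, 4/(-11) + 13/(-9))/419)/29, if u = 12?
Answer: 1/2933 ≈ 0.00034095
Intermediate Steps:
m(l, s) = 7 - s
K(J, v) = 12/7 + J/7 (K(J, v) = (J + 12)/((7 - v) + v) = (12 + J)/7 = (12 + J)*(⅐) = 12/7 + J/7)
(K(17, 4/(-11) + 13/(-9))/419)/29 = ((12/7 + (⅐)*17)/419)/29 = ((12/7 + 17/7)*(1/419))*(1/29) = ((29/7)*(1/419))*(1/29) = (29/2933)*(1/29) = 1/2933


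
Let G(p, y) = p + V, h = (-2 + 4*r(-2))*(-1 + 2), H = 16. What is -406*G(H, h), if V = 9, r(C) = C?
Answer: -10150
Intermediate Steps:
h = -10 (h = (-2 + 4*(-2))*(-1 + 2) = (-2 - 8)*1 = -10*1 = -10)
G(p, y) = 9 + p (G(p, y) = p + 9 = 9 + p)
-406*G(H, h) = -406*(9 + 16) = -406*25 = -10150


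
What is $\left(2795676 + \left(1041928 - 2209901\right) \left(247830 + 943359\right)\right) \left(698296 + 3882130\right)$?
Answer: $-6372626660168518146$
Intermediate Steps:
$\left(2795676 + \left(1041928 - 2209901\right) \left(247830 + 943359\right)\right) \left(698296 + 3882130\right) = \left(2795676 - 1391276589897\right) 4580426 = \left(-1391273794221\right) 4580426 = -6372626660168518146$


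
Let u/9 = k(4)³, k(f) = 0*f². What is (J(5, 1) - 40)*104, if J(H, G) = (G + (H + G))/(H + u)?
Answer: -20072/5 ≈ -4014.4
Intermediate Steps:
k(f) = 0
u = 0 (u = 9*0³ = 9*0 = 0)
J(H, G) = (H + 2*G)/H (J(H, G) = (G + (H + G))/(H + 0) = (G + (G + H))/H = (H + 2*G)/H)
(J(5, 1) - 40)*104 = ((5 + 2*1)/5 - 40)*104 = ((5 + 2)/5 - 40)*104 = ((⅕)*7 - 40)*104 = (7/5 - 40)*104 = -193/5*104 = -20072/5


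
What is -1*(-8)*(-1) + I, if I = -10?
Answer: -18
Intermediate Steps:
-1*(-8)*(-1) + I = -1*(-8)*(-1) - 10 = 8*(-1) - 10 = -8 - 10 = -18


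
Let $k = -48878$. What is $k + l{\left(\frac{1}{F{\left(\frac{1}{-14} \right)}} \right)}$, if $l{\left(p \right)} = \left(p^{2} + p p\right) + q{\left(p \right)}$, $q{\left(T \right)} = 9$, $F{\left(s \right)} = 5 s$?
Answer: $- \frac{1221333}{25} \approx -48853.0$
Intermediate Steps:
$l{\left(p \right)} = 9 + 2 p^{2}$ ($l{\left(p \right)} = \left(p^{2} + p p\right) + 9 = \left(p^{2} + p^{2}\right) + 9 = 2 p^{2} + 9 = 9 + 2 p^{2}$)
$k + l{\left(\frac{1}{F{\left(\frac{1}{-14} \right)}} \right)} = -48878 + \left(9 + 2 \left(\frac{1}{5 \frac{1}{-14}}\right)^{2}\right) = -48878 + \left(9 + 2 \left(\frac{1}{5 \left(- \frac{1}{14}\right)}\right)^{2}\right) = -48878 + \left(9 + 2 \left(\frac{1}{- \frac{5}{14}}\right)^{2}\right) = -48878 + \left(9 + 2 \left(- \frac{14}{5}\right)^{2}\right) = -48878 + \left(9 + 2 \cdot \frac{196}{25}\right) = -48878 + \left(9 + \frac{392}{25}\right) = -48878 + \frac{617}{25} = - \frac{1221333}{25}$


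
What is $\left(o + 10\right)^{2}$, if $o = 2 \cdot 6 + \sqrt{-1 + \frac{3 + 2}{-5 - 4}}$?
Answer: $\frac{\left(66 + i \sqrt{14}\right)^{2}}{9} \approx 482.44 + 54.878 i$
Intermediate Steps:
$o = 12 + \frac{i \sqrt{14}}{3}$ ($o = 12 + \sqrt{-1 + \frac{5}{-9}} = 12 + \sqrt{-1 + 5 \left(- \frac{1}{9}\right)} = 12 + \sqrt{-1 - \frac{5}{9}} = 12 + \sqrt{- \frac{14}{9}} = 12 + \frac{i \sqrt{14}}{3} \approx 12.0 + 1.2472 i$)
$\left(o + 10\right)^{2} = \left(\left(12 + \frac{i \sqrt{14}}{3}\right) + 10\right)^{2} = \left(22 + \frac{i \sqrt{14}}{3}\right)^{2}$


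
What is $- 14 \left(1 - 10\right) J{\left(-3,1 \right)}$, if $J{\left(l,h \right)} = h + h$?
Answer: $252$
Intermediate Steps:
$J{\left(l,h \right)} = 2 h$
$- 14 \left(1 - 10\right) J{\left(-3,1 \right)} = - 14 \left(1 - 10\right) 2 \cdot 1 = - 14 \left(1 - 10\right) 2 = \left(-14\right) \left(-9\right) 2 = 126 \cdot 2 = 252$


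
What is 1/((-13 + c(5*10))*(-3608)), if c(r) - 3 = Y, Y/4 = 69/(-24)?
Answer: 1/77572 ≈ 1.2891e-5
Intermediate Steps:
Y = -23/2 (Y = 4*(69/(-24)) = 4*(69*(-1/24)) = 4*(-23/8) = -23/2 ≈ -11.500)
c(r) = -17/2 (c(r) = 3 - 23/2 = -17/2)
1/((-13 + c(5*10))*(-3608)) = 1/(-13 - 17/2*(-3608)) = -1/3608/(-43/2) = -2/43*(-1/3608) = 1/77572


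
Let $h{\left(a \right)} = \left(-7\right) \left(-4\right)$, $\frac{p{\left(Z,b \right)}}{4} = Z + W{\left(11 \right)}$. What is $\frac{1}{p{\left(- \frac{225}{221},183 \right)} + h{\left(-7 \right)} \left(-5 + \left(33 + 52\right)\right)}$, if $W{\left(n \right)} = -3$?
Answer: $\frac{221}{491488} \approx 0.00044966$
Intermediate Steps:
$p{\left(Z,b \right)} = -12 + 4 Z$ ($p{\left(Z,b \right)} = 4 \left(Z - 3\right) = 4 \left(-3 + Z\right) = -12 + 4 Z$)
$h{\left(a \right)} = 28$
$\frac{1}{p{\left(- \frac{225}{221},183 \right)} + h{\left(-7 \right)} \left(-5 + \left(33 + 52\right)\right)} = \frac{1}{\left(-12 + 4 \left(- \frac{225}{221}\right)\right) + 28 \left(-5 + \left(33 + 52\right)\right)} = \frac{1}{\left(-12 + 4 \left(\left(-225\right) \frac{1}{221}\right)\right) + 28 \left(-5 + 85\right)} = \frac{1}{\left(-12 + 4 \left(- \frac{225}{221}\right)\right) + 28 \cdot 80} = \frac{1}{\left(-12 - \frac{900}{221}\right) + 2240} = \frac{1}{- \frac{3552}{221} + 2240} = \frac{1}{\frac{491488}{221}} = \frac{221}{491488}$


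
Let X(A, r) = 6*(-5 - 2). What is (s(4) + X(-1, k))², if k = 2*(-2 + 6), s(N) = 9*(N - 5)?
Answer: 2601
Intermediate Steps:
s(N) = -45 + 9*N (s(N) = 9*(-5 + N) = -45 + 9*N)
k = 8 (k = 2*4 = 8)
X(A, r) = -42 (X(A, r) = 6*(-7) = -42)
(s(4) + X(-1, k))² = ((-45 + 9*4) - 42)² = ((-45 + 36) - 42)² = (-9 - 42)² = (-51)² = 2601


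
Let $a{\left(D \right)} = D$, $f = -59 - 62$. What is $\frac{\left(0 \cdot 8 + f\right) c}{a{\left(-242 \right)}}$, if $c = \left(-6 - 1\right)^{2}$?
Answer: $\frac{49}{2} \approx 24.5$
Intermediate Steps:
$f = -121$
$c = 49$ ($c = \left(-7\right)^{2} = 49$)
$\frac{\left(0 \cdot 8 + f\right) c}{a{\left(-242 \right)}} = \frac{\left(0 \cdot 8 - 121\right) 49}{-242} = \left(0 - 121\right) 49 \left(- \frac{1}{242}\right) = \left(-121\right) 49 \left(- \frac{1}{242}\right) = \left(-5929\right) \left(- \frac{1}{242}\right) = \frac{49}{2}$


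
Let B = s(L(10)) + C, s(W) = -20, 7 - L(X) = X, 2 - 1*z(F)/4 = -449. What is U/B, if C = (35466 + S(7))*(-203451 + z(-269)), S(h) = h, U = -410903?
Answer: 410903/7153024051 ≈ 5.7445e-5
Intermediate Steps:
z(F) = 1804 (z(F) = 8 - 4*(-449) = 8 + 1796 = 1804)
L(X) = 7 - X
C = -7153024031 (C = (35466 + 7)*(-203451 + 1804) = 35473*(-201647) = -7153024031)
B = -7153024051 (B = -20 - 7153024031 = -7153024051)
U/B = -410903/(-7153024051) = -410903*(-1/7153024051) = 410903/7153024051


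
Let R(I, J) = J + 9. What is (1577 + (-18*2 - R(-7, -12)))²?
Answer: 2383936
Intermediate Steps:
R(I, J) = 9 + J
(1577 + (-18*2 - R(-7, -12)))² = (1577 + (-18*2 - (9 - 12)))² = (1577 + (-36 - 1*(-3)))² = (1577 + (-36 + 3))² = (1577 - 33)² = 1544² = 2383936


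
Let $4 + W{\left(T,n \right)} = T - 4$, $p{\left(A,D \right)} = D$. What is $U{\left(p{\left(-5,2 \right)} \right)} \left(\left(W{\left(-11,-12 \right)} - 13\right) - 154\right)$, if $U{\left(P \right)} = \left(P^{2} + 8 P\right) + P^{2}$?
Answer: $-4464$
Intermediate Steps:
$U{\left(P \right)} = 2 P^{2} + 8 P$
$W{\left(T,n \right)} = -8 + T$ ($W{\left(T,n \right)} = -4 + \left(T - 4\right) = -4 + \left(-4 + T\right) = -8 + T$)
$U{\left(p{\left(-5,2 \right)} \right)} \left(\left(W{\left(-11,-12 \right)} - 13\right) - 154\right) = 2 \cdot 2 \left(4 + 2\right) \left(\left(\left(-8 - 11\right) - 13\right) - 154\right) = 2 \cdot 2 \cdot 6 \left(\left(-19 - 13\right) - 154\right) = 24 \left(-32 - 154\right) = 24 \left(-186\right) = -4464$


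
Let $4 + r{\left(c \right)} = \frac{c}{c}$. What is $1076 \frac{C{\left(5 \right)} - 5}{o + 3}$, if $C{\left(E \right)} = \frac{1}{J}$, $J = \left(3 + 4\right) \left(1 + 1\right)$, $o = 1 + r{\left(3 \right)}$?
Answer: $- \frac{37122}{7} \approx -5303.1$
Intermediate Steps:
$r{\left(c \right)} = -3$ ($r{\left(c \right)} = -4 + \frac{c}{c} = -4 + 1 = -3$)
$o = -2$ ($o = 1 - 3 = -2$)
$J = 14$ ($J = 7 \cdot 2 = 14$)
$C{\left(E \right)} = \frac{1}{14}$
$1076 \frac{C{\left(5 \right)} - 5}{o + 3} = 1076 \frac{\frac{1}{14} - 5}{-2 + 3} = 1076 \left(- \frac{69}{14 \cdot 1}\right) = 1076 \left(\left(- \frac{69}{14}\right) 1\right) = 1076 \left(- \frac{69}{14}\right) = - \frac{37122}{7}$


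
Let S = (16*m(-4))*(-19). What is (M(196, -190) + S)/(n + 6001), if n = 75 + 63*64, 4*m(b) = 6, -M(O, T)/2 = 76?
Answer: -8/133 ≈ -0.060150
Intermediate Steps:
M(O, T) = -152 (M(O, T) = -2*76 = -152)
m(b) = 3/2 (m(b) = (¼)*6 = 3/2)
S = -456 (S = (16*(3/2))*(-19) = 24*(-19) = -456)
n = 4107 (n = 75 + 4032 = 4107)
(M(196, -190) + S)/(n + 6001) = (-152 - 456)/(4107 + 6001) = -608/10108 = -608*1/10108 = -8/133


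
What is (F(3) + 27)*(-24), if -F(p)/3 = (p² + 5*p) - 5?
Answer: 720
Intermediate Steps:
F(p) = 15 - 15*p - 3*p² (F(p) = -3*((p² + 5*p) - 5) = -3*(-5 + p² + 5*p) = 15 - 15*p - 3*p²)
(F(3) + 27)*(-24) = ((15 - 15*3 - 3*3²) + 27)*(-24) = ((15 - 45 - 3*9) + 27)*(-24) = ((15 - 45 - 27) + 27)*(-24) = (-57 + 27)*(-24) = -30*(-24) = 720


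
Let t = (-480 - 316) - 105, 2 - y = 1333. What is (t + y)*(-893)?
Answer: 1993176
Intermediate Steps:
y = -1331 (y = 2 - 1*1333 = 2 - 1333 = -1331)
t = -901 (t = -796 - 105 = -901)
(t + y)*(-893) = (-901 - 1331)*(-893) = -2232*(-893) = 1993176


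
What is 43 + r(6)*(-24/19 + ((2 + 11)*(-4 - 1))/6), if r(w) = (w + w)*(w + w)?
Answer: -32279/19 ≈ -1698.9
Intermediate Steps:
r(w) = 4*w² (r(w) = (2*w)*(2*w) = 4*w²)
43 + r(6)*(-24/19 + ((2 + 11)*(-4 - 1))/6) = 43 + (4*6²)*(-24/19 + ((2 + 11)*(-4 - 1))/6) = 43 + (4*36)*(-24*1/19 + (13*(-5))*(⅙)) = 43 + 144*(-24/19 - 65*⅙) = 43 + 144*(-24/19 - 65/6) = 43 + 144*(-1379/114) = 43 - 33096/19 = -32279/19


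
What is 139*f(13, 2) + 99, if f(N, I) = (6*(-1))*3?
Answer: -2403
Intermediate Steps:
f(N, I) = -18 (f(N, I) = -6*3 = -18)
139*f(13, 2) + 99 = 139*(-18) + 99 = -2502 + 99 = -2403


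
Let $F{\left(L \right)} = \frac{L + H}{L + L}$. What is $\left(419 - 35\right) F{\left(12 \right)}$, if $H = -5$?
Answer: $112$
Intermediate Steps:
$F{\left(L \right)} = \frac{-5 + L}{2 L}$ ($F{\left(L \right)} = \frac{L - 5}{L + L} = \frac{-5 + L}{2 L}$)
$\left(419 - 35\right) F{\left(12 \right)} = \left(419 - 35\right) \frac{-5 + 12}{2 \cdot 12} = 384 \cdot \frac{1}{2} \cdot \frac{1}{12} \cdot 7 = 384 \cdot \frac{7}{24} = 112$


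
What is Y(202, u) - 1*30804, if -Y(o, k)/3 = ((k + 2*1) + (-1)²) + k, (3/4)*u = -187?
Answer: -29317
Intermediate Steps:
u = -748/3 (u = (4/3)*(-187) = -748/3 ≈ -249.33)
Y(o, k) = -9 - 6*k (Y(o, k) = -3*(((k + 2*1) + (-1)²) + k) = -3*(((k + 2) + 1) + k) = -3*(((2 + k) + 1) + k) = -3*((3 + k) + k) = -3*(3 + 2*k) = -9 - 6*k)
Y(202, u) - 1*30804 = (-9 - 6*(-748/3)) - 1*30804 = (-9 + 1496) - 30804 = 1487 - 30804 = -29317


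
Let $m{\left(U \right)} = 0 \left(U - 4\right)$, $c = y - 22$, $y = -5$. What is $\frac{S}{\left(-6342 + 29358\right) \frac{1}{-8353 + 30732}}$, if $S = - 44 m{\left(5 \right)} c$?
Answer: $0$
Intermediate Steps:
$c = -27$ ($c = -5 - 22 = -27$)
$m{\left(U \right)} = 0$ ($m{\left(U \right)} = 0 \left(-4 + U\right) = 0$)
$S = 0$ ($S = \left(-44\right) 0 \left(-27\right) = 0 \left(-27\right) = 0$)
$\frac{S}{\left(-6342 + 29358\right) \frac{1}{-8353 + 30732}} = \frac{0}{\left(-6342 + 29358\right) \frac{1}{-8353 + 30732}} = \frac{0}{23016 \cdot \frac{1}{22379}} = \frac{0}{\frac{3288}{3197}} = 0 \cdot \frac{3197}{3288} = 0$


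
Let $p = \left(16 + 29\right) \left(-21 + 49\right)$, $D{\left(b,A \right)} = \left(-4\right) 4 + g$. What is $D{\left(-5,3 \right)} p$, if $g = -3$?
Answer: $-23940$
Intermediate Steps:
$D{\left(b,A \right)} = -19$ ($D{\left(b,A \right)} = \left(-4\right) 4 - 3 = -16 - 3 = -19$)
$p = 1260$ ($p = 45 \cdot 28 = 1260$)
$D{\left(-5,3 \right)} p = \left(-19\right) 1260 = -23940$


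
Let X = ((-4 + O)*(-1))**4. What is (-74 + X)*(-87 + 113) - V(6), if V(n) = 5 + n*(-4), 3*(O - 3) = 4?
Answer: -154279/81 ≈ -1904.7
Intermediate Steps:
O = 13/3 (O = 3 + (1/3)*4 = 3 + 4/3 = 13/3 ≈ 4.3333)
V(n) = 5 - 4*n
X = 1/81 (X = ((-4 + 13/3)*(-1))**4 = ((1/3)*(-1))**4 = (-1/3)**4 = 1/81 ≈ 0.012346)
(-74 + X)*(-87 + 113) - V(6) = (-74 + 1/81)*(-87 + 113) - (5 - 4*6) = -5993/81*26 - (5 - 24) = -155818/81 - 1*(-19) = -155818/81 + 19 = -154279/81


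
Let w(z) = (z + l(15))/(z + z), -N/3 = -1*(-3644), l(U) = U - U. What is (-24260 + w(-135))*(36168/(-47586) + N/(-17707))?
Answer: 44187805908/12766747 ≈ 3461.2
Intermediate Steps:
l(U) = 0
N = -10932 (N = -(-3)*(-3644) = -3*3644 = -10932)
w(z) = 1/2 (w(z) = (z + 0)/(z + z) = z/((2*z)) = z*(1/(2*z)) = 1/2)
(-24260 + w(-135))*(36168/(-47586) + N/(-17707)) = (-24260 + 1/2)*(36168/(-47586) - 10932/(-17707)) = -48519*(36168*(-1/47586) - 10932*(-1/17707))/2 = -48519*(-548/721 + 10932/17707)/2 = -48519/2*(-1821464/12766747) = 44187805908/12766747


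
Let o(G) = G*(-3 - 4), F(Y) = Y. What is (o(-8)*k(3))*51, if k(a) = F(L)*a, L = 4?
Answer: 34272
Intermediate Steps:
o(G) = -7*G (o(G) = G*(-7) = -7*G)
k(a) = 4*a
(o(-8)*k(3))*51 = ((-7*(-8))*(4*3))*51 = (56*12)*51 = 672*51 = 34272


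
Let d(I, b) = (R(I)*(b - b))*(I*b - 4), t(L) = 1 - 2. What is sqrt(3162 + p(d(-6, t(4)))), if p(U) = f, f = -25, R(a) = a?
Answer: sqrt(3137) ≈ 56.009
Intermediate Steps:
t(L) = -1
d(I, b) = 0 (d(I, b) = (I*(b - b))*(I*b - 4) = (I*0)*(-4 + I*b) = 0*(-4 + I*b) = 0)
p(U) = -25
sqrt(3162 + p(d(-6, t(4)))) = sqrt(3162 - 25) = sqrt(3137)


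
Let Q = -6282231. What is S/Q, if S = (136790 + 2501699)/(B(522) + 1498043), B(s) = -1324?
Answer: -376927/1343247785727 ≈ -2.8061e-7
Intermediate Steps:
S = 376927/213817 (S = (136790 + 2501699)/(-1324 + 1498043) = 2638489/1496719 = 2638489*(1/1496719) = 376927/213817 ≈ 1.7628)
S/Q = (376927/213817)/(-6282231) = (376927/213817)*(-1/6282231) = -376927/1343247785727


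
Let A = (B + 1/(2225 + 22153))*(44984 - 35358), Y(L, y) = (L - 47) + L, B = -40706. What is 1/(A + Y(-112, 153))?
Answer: -12189/4776091766090 ≈ -2.5521e-9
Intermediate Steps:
Y(L, y) = -47 + 2*L (Y(L, y) = (-47 + L) + L = -47 + 2*L)
A = -4776088462871/12189 (A = (-40706 + 1/(2225 + 22153))*(44984 - 35358) = (-40706 + 1/24378)*9626 = -992330867/24378*9626 = -4776088462871/12189 ≈ -3.9184e+8)
1/(A + Y(-112, 153)) = 1/(-4776088462871/12189 + (-47 + 2*(-112))) = 1/(-4776088462871/12189 + (-47 - 224)) = 1/(-4776088462871/12189 - 271) = 1/(-4776091766090/12189) = -12189/4776091766090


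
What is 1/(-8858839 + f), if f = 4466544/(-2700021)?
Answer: -900007/7973018600721 ≈ -1.1288e-7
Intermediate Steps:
f = -1488848/900007 (f = 4466544*(-1/2700021) = -1488848/900007 ≈ -1.6543)
1/(-8858839 + f) = 1/(-8858839 - 1488848/900007) = 1/(-7973018600721/900007) = -900007/7973018600721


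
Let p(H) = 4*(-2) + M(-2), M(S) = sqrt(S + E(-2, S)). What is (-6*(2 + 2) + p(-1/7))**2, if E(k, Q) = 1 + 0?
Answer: (32 - I)**2 ≈ 1023.0 - 64.0*I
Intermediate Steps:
E(k, Q) = 1
M(S) = sqrt(1 + S) (M(S) = sqrt(S + 1) = sqrt(1 + S))
p(H) = -8 + I (p(H) = 4*(-2) + sqrt(1 - 2) = -8 + sqrt(-1) = -8 + I)
(-6*(2 + 2) + p(-1/7))**2 = (-6*(2 + 2) + (-8 + I))**2 = (-6*4 + (-8 + I))**2 = (-24 + (-8 + I))**2 = (-32 + I)**2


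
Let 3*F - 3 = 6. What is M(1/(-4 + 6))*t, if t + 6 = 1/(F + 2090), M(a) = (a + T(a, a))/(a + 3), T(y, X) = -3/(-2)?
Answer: -50228/14651 ≈ -3.4283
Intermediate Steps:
T(y, X) = 3/2 (T(y, X) = -3*(-½) = 3/2)
F = 3 (F = 1 + (⅓)*6 = 1 + 2 = 3)
M(a) = (3/2 + a)/(3 + a) (M(a) = (a + 3/2)/(a + 3) = (3/2 + a)/(3 + a))
t = -12557/2093 (t = -6 + 1/(3 + 2090) = -6 + 1/2093 = -12557/2093 ≈ -5.9995)
M(1/(-4 + 6))*t = ((3/2 + 1/(-4 + 6))/(3 + 1/(-4 + 6)))*(-12557/2093) = ((3/2 + 1/2)/(3 + 1/2))*(-12557/2093) = ((3/2 + ½)/(3 + ½))*(-12557/2093) = (2/(7/2))*(-12557/2093) = ((2/7)*2)*(-12557/2093) = (4/7)*(-12557/2093) = -50228/14651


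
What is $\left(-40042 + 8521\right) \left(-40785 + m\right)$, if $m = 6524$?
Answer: $1079940981$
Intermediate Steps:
$\left(-40042 + 8521\right) \left(-40785 + m\right) = \left(-40042 + 8521\right) \left(-40785 + 6524\right) = \left(-31521\right) \left(-34261\right) = 1079940981$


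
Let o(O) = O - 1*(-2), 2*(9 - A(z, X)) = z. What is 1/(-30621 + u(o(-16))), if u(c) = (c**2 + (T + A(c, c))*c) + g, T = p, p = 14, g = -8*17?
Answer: -1/30981 ≈ -3.2278e-5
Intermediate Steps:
g = -136
A(z, X) = 9 - z/2
o(O) = 2 + O (o(O) = O + 2 = 2 + O)
T = 14
u(c) = -136 + c**2 + c*(23 - c/2) (u(c) = (c**2 + (14 + (9 - c/2))*c) - 136 = (c**2 + (23 - c/2)*c) - 136 = (c**2 + c*(23 - c/2)) - 136 = -136 + c**2 + c*(23 - c/2))
1/(-30621 + u(o(-16))) = 1/(-30621 + (-136 + (2 - 16)**2/2 + 23*(2 - 16))) = 1/(-30621 + (-136 + (1/2)*(-14)**2 + 23*(-14))) = 1/(-30621 + (-136 + (1/2)*196 - 322)) = 1/(-30621 + (-136 + 98 - 322)) = 1/(-30621 - 360) = 1/(-30981) = -1/30981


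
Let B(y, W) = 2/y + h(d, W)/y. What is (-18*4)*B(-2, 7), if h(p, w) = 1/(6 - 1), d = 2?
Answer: 396/5 ≈ 79.200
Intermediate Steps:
h(p, w) = ⅕ (h(p, w) = 1/5 = ⅕)
B(y, W) = 11/(5*y) (B(y, W) = 2/y + 1/(5*y) = 11/(5*y))
(-18*4)*B(-2, 7) = (-18*4)*((11/5)/(-2)) = -792*(-1)/(5*2) = -72*(-11/10) = 396/5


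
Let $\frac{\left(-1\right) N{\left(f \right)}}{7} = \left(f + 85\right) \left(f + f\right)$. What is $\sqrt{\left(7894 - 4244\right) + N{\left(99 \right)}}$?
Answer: $i \sqrt{251374} \approx 501.37 i$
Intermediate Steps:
$N{\left(f \right)} = - 14 f \left(85 + f\right)$ ($N{\left(f \right)} = - 7 \left(f + 85\right) \left(f + f\right) = - 7 \left(85 + f\right) 2 f = - 7 \cdot 2 f \left(85 + f\right) = - 14 f \left(85 + f\right)$)
$\sqrt{\left(7894 - 4244\right) + N{\left(99 \right)}} = \sqrt{\left(7894 - 4244\right) - 1386 \left(85 + 99\right)} = \sqrt{\left(7894 - 4244\right) - 1386 \cdot 184} = \sqrt{3650 - 255024} = \sqrt{-251374} = i \sqrt{251374}$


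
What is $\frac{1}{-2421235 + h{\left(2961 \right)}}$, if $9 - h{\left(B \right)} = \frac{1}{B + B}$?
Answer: $- \frac{5922}{14338500373} \approx -4.1301 \cdot 10^{-7}$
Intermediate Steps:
$h{\left(B \right)} = 9 - \frac{1}{2 B}$ ($h{\left(B \right)} = 9 - \frac{1}{B + B} = 9 - \frac{1}{2 B}$)
$\frac{1}{-2421235 + h{\left(2961 \right)}} = \frac{1}{-2421235 + \left(9 - \frac{1}{2 \cdot 2961}\right)} = \frac{1}{-2421235 + \left(9 - \frac{1}{5922}\right)} = \frac{1}{-2421235 + \frac{53297}{5922}} = \frac{1}{- \frac{14338500373}{5922}} = - \frac{5922}{14338500373}$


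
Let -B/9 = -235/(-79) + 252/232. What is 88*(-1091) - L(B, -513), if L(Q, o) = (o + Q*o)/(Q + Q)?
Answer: -3563557495/37214 ≈ -95759.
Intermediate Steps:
B = -167463/4582 (B = -9*(-235/(-79) + 252/232) = -9*(-235*(-1/79) + 252*(1/232)) = -9*(235/79 + 63/58) = -9*18607/4582 = -167463/4582 ≈ -36.548)
L(Q, o) = (o + Q*o)/(2*Q) (L(Q, o) = (o + Q*o)/((2*Q)) = (o + Q*o)*(1/(2*Q)) = (o + Q*o)/(2*Q))
88*(-1091) - L(B, -513) = 88*(-1091) - (-513)*(1 - 167463/4582)/(2*(-167463/4582)) = -96008 - (-513)*(-4582)*(-162881)/(2*167463*4582) = -96008 - 1*(-9284217/37214) = -96008 + 9284217/37214 = -3563557495/37214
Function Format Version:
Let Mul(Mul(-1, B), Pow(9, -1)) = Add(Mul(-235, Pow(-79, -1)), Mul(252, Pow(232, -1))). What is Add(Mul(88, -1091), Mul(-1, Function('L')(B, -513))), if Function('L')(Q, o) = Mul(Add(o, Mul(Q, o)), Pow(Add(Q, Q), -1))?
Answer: Rational(-3563557495, 37214) ≈ -95759.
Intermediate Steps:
B = Rational(-167463, 4582) (B = Mul(-9, Add(Mul(-235, Pow(-79, -1)), Mul(252, Pow(232, -1)))) = Mul(-9, Add(Mul(-235, Rational(-1, 79)), Mul(252, Rational(1, 232)))) = Mul(-9, Add(Rational(235, 79), Rational(63, 58))) = Mul(-9, Rational(18607, 4582)) = Rational(-167463, 4582) ≈ -36.548)
Function('L')(Q, o) = Mul(Rational(1, 2), Pow(Q, -1), Add(o, Mul(Q, o))) (Function('L')(Q, o) = Mul(Add(o, Mul(Q, o)), Pow(Mul(2, Q), -1)) = Mul(Add(o, Mul(Q, o)), Mul(Rational(1, 2), Pow(Q, -1))) = Mul(Rational(1, 2), Pow(Q, -1), Add(o, Mul(Q, o))))
Add(Mul(88, -1091), Mul(-1, Function('L')(B, -513))) = Add(Mul(88, -1091), Mul(-1, Mul(Rational(1, 2), -513, Pow(Rational(-167463, 4582), -1), Add(1, Rational(-167463, 4582))))) = Add(-96008, Mul(-1, Mul(Rational(1, 2), -513, Rational(-4582, 167463), Rational(-162881, 4582)))) = Add(-96008, Mul(-1, Rational(-9284217, 37214))) = Add(-96008, Rational(9284217, 37214)) = Rational(-3563557495, 37214)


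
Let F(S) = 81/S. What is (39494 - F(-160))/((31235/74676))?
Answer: 117971669949/1249400 ≈ 94423.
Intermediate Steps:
(39494 - F(-160))/((31235/74676)) = (39494 - 81/(-160))/((31235/74676)) = (39494 - 81*(-1)/160)/((31235*(1/74676))) = (39494 - 1*(-81/160))/(31235/74676) = (39494 + 81/160)*(74676/31235) = (6319121/160)*(74676/31235) = 117971669949/1249400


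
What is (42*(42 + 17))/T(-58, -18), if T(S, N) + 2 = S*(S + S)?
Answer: 7/19 ≈ 0.36842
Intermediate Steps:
T(S, N) = -2 + 2*S² (T(S, N) = -2 + S*(S + S) = -2 + S*(2*S) = -2 + 2*S²)
(42*(42 + 17))/T(-58, -18) = (42*(42 + 17))/(-2 + 2*(-58)²) = (42*59)/(-2 + 2*3364) = 2478/(-2 + 6728) = 2478/6726 = 2478*(1/6726) = 7/19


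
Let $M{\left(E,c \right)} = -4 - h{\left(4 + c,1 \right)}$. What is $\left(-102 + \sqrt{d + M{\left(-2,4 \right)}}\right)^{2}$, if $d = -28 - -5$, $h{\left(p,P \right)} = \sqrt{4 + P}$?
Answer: $\left(102 - i \sqrt{27 + \sqrt{5}}\right)^{2} \approx 10375.0 - 1103.0 i$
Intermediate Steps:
$d = -23$ ($d = -28 + 5 = -23$)
$M{\left(E,c \right)} = -4 - \sqrt{5}$ ($M{\left(E,c \right)} = -4 - \sqrt{4 + 1} = -4 - \sqrt{5}$)
$\left(-102 + \sqrt{d + M{\left(-2,4 \right)}}\right)^{2} = \left(-102 + \sqrt{-23 - \left(4 + \sqrt{5}\right)}\right)^{2} = \left(-102 + \sqrt{-27 - \sqrt{5}}\right)^{2}$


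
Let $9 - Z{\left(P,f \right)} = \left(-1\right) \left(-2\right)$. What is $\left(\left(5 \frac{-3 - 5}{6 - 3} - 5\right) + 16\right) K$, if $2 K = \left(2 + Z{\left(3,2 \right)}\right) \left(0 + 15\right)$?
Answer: $- \frac{315}{2} \approx -157.5$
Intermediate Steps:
$Z{\left(P,f \right)} = 7$ ($Z{\left(P,f \right)} = 9 - \left(-1\right) \left(-2\right) = 9 - 2 = 7$)
$K = \frac{135}{2}$ ($K = \frac{\left(2 + 7\right) \left(0 + 15\right)}{2} = \frac{9 \cdot 15}{2} = \frac{1}{2} \cdot 135 = \frac{135}{2} \approx 67.5$)
$\left(\left(5 \frac{-3 - 5}{6 - 3} - 5\right) + 16\right) K = \left(\left(5 \frac{-3 - 5}{6 - 3} - 5\right) + 16\right) \frac{135}{2} = \left(\left(5 \left(- \frac{8}{3}\right) - 5\right) + 16\right) \frac{135}{2} = \left(\left(- \frac{40}{3} - 5\right) + 16\right) \frac{135}{2} = \left(- \frac{55}{3} + 16\right) \frac{135}{2} = \left(- \frac{7}{3}\right) \frac{135}{2} = - \frac{315}{2}$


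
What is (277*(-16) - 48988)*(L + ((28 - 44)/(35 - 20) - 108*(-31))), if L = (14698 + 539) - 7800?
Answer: -1728233156/3 ≈ -5.7608e+8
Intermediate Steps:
L = 7437 (L = 15237 - 7800 = 7437)
(277*(-16) - 48988)*(L + ((28 - 44)/(35 - 20) - 108*(-31))) = (277*(-16) - 48988)*(7437 + ((28 - 44)/(35 - 20) - 108*(-31))) = (-4432 - 48988)*(7437 + (-16/15 + 3348)) = -53420*(7437 + (-16*1/15 + 3348)) = -53420*(7437 + (-16/15 + 3348)) = -53420*(7437 + 50204/15) = -53420*161759/15 = -1728233156/3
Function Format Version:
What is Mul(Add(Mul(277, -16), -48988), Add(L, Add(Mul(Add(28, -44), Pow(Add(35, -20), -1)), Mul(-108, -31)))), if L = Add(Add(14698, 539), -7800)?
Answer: Rational(-1728233156, 3) ≈ -5.7608e+8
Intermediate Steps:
L = 7437 (L = Add(15237, -7800) = 7437)
Mul(Add(Mul(277, -16), -48988), Add(L, Add(Mul(Add(28, -44), Pow(Add(35, -20), -1)), Mul(-108, -31)))) = Mul(Add(Mul(277, -16), -48988), Add(7437, Add(Mul(Add(28, -44), Pow(Add(35, -20), -1)), Mul(-108, -31)))) = Mul(Add(-4432, -48988), Add(7437, Add(Mul(-16, Pow(15, -1)), 3348))) = Mul(-53420, Add(7437, Add(Mul(-16, Rational(1, 15)), 3348))) = Mul(-53420, Add(7437, Add(Rational(-16, 15), 3348))) = Mul(-53420, Add(7437, Rational(50204, 15))) = Mul(-53420, Rational(161759, 15)) = Rational(-1728233156, 3)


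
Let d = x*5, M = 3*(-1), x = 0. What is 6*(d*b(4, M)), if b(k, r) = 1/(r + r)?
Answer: 0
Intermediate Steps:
M = -3
b(k, r) = 1/(2*r)
d = 0 (d = 0*5 = 0)
6*(d*b(4, M)) = 6*(0*((½)/(-3))) = 6*(0*((½)*(-⅓))) = 6*(0*(-⅙)) = 6*0 = 0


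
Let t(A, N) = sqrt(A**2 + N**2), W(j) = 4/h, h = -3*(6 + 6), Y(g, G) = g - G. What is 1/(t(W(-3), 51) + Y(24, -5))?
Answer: -2349/142561 + 9*sqrt(210682)/142561 ≈ 0.012500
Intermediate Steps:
h = -36 (h = -3*12 = -36)
W(j) = -1/9 (W(j) = 4/(-36) = 4*(-1/36) = -1/9)
1/(t(W(-3), 51) + Y(24, -5)) = 1/(sqrt((-1/9)**2 + 51**2) + (24 - 1*(-5))) = 1/(sqrt(1/81 + 2601) + (24 + 5)) = 1/(sqrt(210682/81) + 29) = 1/(sqrt(210682)/9 + 29) = 1/(29 + sqrt(210682)/9)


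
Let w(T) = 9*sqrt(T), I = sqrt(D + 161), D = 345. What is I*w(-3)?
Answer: 9*I*sqrt(1518) ≈ 350.65*I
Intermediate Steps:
I = sqrt(506) (I = sqrt(345 + 161) = sqrt(506) ≈ 22.494)
I*w(-3) = sqrt(506)*(9*sqrt(-3)) = sqrt(506)*(9*(I*sqrt(3))) = sqrt(506)*(9*I*sqrt(3)) = 9*I*sqrt(1518)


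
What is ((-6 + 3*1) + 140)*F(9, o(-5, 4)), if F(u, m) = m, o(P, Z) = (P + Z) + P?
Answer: -822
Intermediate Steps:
o(P, Z) = Z + 2*P
((-6 + 3*1) + 140)*F(9, o(-5, 4)) = ((-6 + 3*1) + 140)*(4 + 2*(-5)) = ((-6 + 3) + 140)*(4 - 10) = (-3 + 140)*(-6) = 137*(-6) = -822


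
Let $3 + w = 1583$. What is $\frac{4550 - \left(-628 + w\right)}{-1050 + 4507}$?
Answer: $\frac{3598}{3457} \approx 1.0408$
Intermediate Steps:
$w = 1580$ ($w = -3 + 1583 = 1580$)
$\frac{4550 - \left(-628 + w\right)}{-1050 + 4507} = \frac{4550 + \left(628 - 1580\right)}{-1050 + 4507} = \frac{4550 + \left(628 - 1580\right)}{3457} = \left(4550 - 952\right) \frac{1}{3457} = 3598 \cdot \frac{1}{3457} = \frac{3598}{3457}$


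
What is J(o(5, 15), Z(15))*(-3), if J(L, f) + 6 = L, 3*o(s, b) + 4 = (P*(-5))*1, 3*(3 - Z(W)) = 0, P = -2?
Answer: 12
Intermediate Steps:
Z(W) = 3 (Z(W) = 3 - ⅓*0 = 3 + 0 = 3)
o(s, b) = 2 (o(s, b) = -4/3 + (-2*(-5)*1)/3 = -4/3 + (10*1)/3 = -4/3 + (⅓)*10 = -4/3 + 10/3 = 2)
J(L, f) = -6 + L
J(o(5, 15), Z(15))*(-3) = (-6 + 2)*(-3) = -4*(-3) = 12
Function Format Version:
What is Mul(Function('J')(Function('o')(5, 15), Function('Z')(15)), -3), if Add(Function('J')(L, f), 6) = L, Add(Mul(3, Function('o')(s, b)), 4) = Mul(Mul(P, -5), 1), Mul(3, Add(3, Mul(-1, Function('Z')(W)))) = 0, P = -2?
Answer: 12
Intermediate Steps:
Function('Z')(W) = 3 (Function('Z')(W) = Add(3, Mul(Rational(-1, 3), 0)) = Add(3, 0) = 3)
Function('o')(s, b) = 2 (Function('o')(s, b) = Add(Rational(-4, 3), Mul(Rational(1, 3), Mul(Mul(-2, -5), 1))) = Add(Rational(-4, 3), Mul(Rational(1, 3), Mul(10, 1))) = Add(Rational(-4, 3), Mul(Rational(1, 3), 10)) = Add(Rational(-4, 3), Rational(10, 3)) = 2)
Function('J')(L, f) = Add(-6, L)
Mul(Function('J')(Function('o')(5, 15), Function('Z')(15)), -3) = Mul(Add(-6, 2), -3) = Mul(-4, -3) = 12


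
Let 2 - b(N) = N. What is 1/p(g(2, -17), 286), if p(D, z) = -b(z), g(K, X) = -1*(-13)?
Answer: 1/284 ≈ 0.0035211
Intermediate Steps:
b(N) = 2 - N
g(K, X) = 13
p(D, z) = -2 + z (p(D, z) = -(2 - z) = -2 + z)
1/p(g(2, -17), 286) = 1/(-2 + 286) = 1/284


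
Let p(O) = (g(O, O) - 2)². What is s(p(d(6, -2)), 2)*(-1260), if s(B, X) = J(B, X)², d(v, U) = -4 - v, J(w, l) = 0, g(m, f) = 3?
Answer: 0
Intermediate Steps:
p(O) = 1 (p(O) = (3 - 2)² = 1² = 1)
s(B, X) = 0 (s(B, X) = 0² = 0)
s(p(d(6, -2)), 2)*(-1260) = 0*(-1260) = 0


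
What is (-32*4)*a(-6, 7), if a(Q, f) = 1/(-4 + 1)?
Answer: 128/3 ≈ 42.667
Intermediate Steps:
a(Q, f) = -⅓ (a(Q, f) = 1/(-3) = -⅓)
(-32*4)*a(-6, 7) = -32*4*(-⅓) = -128*(-⅓) = 128/3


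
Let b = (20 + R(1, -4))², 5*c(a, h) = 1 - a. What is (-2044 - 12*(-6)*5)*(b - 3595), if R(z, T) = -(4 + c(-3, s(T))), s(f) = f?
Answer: 141622716/25 ≈ 5.6649e+6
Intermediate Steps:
c(a, h) = ⅕ - a/5 (c(a, h) = (1 - a)/5 = ⅕ - a/5)
R(z, T) = -24/5 (R(z, T) = -(4 + (⅕ - ⅕*(-3))) = -(4 + (⅕ + ⅗)) = -(4 + ⅘) = -1*24/5 = -24/5)
b = 5776/25 (b = (20 - 24/5)² = (76/5)² = 5776/25 ≈ 231.04)
(-2044 - 12*(-6)*5)*(b - 3595) = (-2044 - 12*(-6)*5)*(5776/25 - 3595) = (-2044 + 72*5)*(-84099/25) = (-2044 + 360)*(-84099/25) = -1684*(-84099/25) = 141622716/25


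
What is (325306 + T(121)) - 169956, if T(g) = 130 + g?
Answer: 155601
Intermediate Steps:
(325306 + T(121)) - 169956 = (325306 + (130 + 121)) - 169956 = (325306 + 251) - 169956 = 325557 - 169956 = 155601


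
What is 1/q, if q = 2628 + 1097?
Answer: 1/3725 ≈ 0.00026846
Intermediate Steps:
q = 3725
1/q = 1/3725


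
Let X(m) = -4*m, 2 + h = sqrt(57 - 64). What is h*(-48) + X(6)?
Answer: 72 - 48*I*sqrt(7) ≈ 72.0 - 127.0*I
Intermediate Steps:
h = -2 + I*sqrt(7) (h = -2 + sqrt(57 - 64) = -2 + sqrt(-7) = -2 + I*sqrt(7) ≈ -2.0 + 2.6458*I)
h*(-48) + X(6) = (-2 + I*sqrt(7))*(-48) - 4*6 = (96 - 48*I*sqrt(7)) - 24 = 72 - 48*I*sqrt(7)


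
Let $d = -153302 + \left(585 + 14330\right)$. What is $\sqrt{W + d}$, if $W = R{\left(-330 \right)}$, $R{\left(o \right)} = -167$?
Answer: $73 i \sqrt{26} \approx 372.23 i$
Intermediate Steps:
$W = -167$
$d = -138387$ ($d = -153302 + 14915 = -138387$)
$\sqrt{W + d} = \sqrt{-167 - 138387} = \sqrt{-138554} = 73 i \sqrt{26}$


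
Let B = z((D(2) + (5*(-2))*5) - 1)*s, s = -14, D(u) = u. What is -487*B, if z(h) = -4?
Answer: -27272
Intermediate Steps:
B = 56 (B = -4*(-14) = 56)
-487*B = -487*56 = -27272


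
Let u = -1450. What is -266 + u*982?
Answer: -1424166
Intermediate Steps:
-266 + u*982 = -266 - 1450*982 = -266 - 1423900 = -1424166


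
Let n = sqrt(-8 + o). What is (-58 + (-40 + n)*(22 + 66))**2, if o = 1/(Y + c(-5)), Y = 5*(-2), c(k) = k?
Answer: 191094236/15 - 6927008*I*sqrt(15)/15 ≈ 1.274e+7 - 1.7885e+6*I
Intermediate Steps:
Y = -10
o = -1/15 (o = 1/(-10 - 5) = 1/(-15) = -1/15 ≈ -0.066667)
n = 11*I*sqrt(15)/15 (n = sqrt(-8 - 1/15) = sqrt(-121/15) = 11*I*sqrt(15)/15 ≈ 2.8402*I)
(-58 + (-40 + n)*(22 + 66))**2 = (-58 + (-40 + 11*I*sqrt(15)/15)*(22 + 66))**2 = (-58 + (-40 + 11*I*sqrt(15)/15)*88)**2 = (-58 + (-3520 + 968*I*sqrt(15)/15))**2 = (-3578 + 968*I*sqrt(15)/15)**2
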